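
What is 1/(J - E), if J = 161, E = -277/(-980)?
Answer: 980/157503 ≈ 0.0062221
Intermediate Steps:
E = 277/980 (E = -277*(-1/980) = 277/980 ≈ 0.28265)
1/(J - E) = 1/(161 - 1*277/980) = 1/(161 - 277/980) = 1/(157503/980) = 980/157503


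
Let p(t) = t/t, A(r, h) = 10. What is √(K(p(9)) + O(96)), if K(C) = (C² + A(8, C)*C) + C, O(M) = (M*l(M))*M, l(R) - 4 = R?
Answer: 2*√230403 ≈ 960.01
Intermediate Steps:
l(R) = 4 + R
O(M) = M²*(4 + M) (O(M) = (M*(4 + M))*M = M²*(4 + M))
p(t) = 1
K(C) = C² + 11*C (K(C) = (C² + 10*C) + C = C² + 11*C)
√(K(p(9)) + O(96)) = √(1*(11 + 1) + 96²*(4 + 96)) = √(1*12 + 9216*100) = √(12 + 921600) = √921612 = 2*√230403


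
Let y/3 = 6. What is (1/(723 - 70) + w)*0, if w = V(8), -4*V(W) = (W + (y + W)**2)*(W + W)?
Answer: 0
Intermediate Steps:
y = 18 (y = 3*6 = 18)
V(W) = -W*(W + (18 + W)**2)/2 (V(W) = -(W + (18 + W)**2)*(W + W)/4 = -(W + (18 + W)**2)*2*W/4 = -W*(W + (18 + W)**2)/2)
w = -2736 (w = -1/2*8*(8 + (18 + 8)**2) = -1/2*8*(8 + 26**2) = -1/2*8*(8 + 676) = -1/2*8*684 = -2736)
(1/(723 - 70) + w)*0 = (1/(723 - 70) - 2736)*0 = (1/653 - 2736)*0 = -1786607/653*0 = 0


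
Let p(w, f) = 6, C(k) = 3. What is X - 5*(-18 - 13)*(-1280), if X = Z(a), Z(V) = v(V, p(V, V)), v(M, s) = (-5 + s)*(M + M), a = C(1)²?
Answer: -198382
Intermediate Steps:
a = 9 (a = 3² = 9)
v(M, s) = 2*M*(-5 + s) (v(M, s) = (-5 + s)*(2*M) = 2*M*(-5 + s))
Z(V) = 2*V (Z(V) = 2*V*(-5 + 6) = 2*V*1 = 2*V)
X = 18 (X = 2*9 = 18)
X - 5*(-18 - 13)*(-1280) = 18 - 5*(-18 - 13)*(-1280) = 18 - 5*(-31)*(-1280) = 18 + 155*(-1280) = 18 - 198400 = -198382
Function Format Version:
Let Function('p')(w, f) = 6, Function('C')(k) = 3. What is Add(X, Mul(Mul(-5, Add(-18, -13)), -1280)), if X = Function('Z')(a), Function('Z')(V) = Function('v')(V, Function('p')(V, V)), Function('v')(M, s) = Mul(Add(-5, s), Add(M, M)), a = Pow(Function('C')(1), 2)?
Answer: -198382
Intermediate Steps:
a = 9 (a = Pow(3, 2) = 9)
Function('v')(M, s) = Mul(2, M, Add(-5, s)) (Function('v')(M, s) = Mul(Add(-5, s), Mul(2, M)) = Mul(2, M, Add(-5, s)))
Function('Z')(V) = Mul(2, V) (Function('Z')(V) = Mul(2, V, Add(-5, 6)) = Mul(2, V, 1) = Mul(2, V))
X = 18 (X = Mul(2, 9) = 18)
Add(X, Mul(Mul(-5, Add(-18, -13)), -1280)) = Add(18, Mul(Mul(-5, Add(-18, -13)), -1280)) = Add(18, Mul(Mul(-5, -31), -1280)) = Add(18, Mul(155, -1280)) = Add(18, -198400) = -198382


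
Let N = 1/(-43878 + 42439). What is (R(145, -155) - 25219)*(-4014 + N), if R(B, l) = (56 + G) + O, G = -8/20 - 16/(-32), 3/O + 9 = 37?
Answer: 20348158666277/201460 ≈ 1.0100e+8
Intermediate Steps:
O = 3/28 (O = 3/(-9 + 37) = 3/28 ≈ 0.10714)
N = -1/1439 (N = 1/(-1439) = -1/1439 ≈ -0.00069493)
G = ⅒ (G = -8*1/20 - 16*(-1/32) = -⅖ + ½ = ⅒ ≈ 0.10000)
R(B, l) = 7869/140 (R(B, l) = (56 + ⅒) + 3/28 = 561/10 + 3/28 = 7869/140)
(R(145, -155) - 25219)*(-4014 + N) = (7869/140 - 25219)*(-4014 - 1/1439) = -3522791/140*(-5776147/1439) = 20348158666277/201460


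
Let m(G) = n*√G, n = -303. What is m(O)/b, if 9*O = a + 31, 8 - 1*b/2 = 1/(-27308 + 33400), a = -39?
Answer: -615292*I*√2/48735 ≈ -17.855*I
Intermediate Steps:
b = 48735/3046 (b = 16 - 2/(-27308 + 33400) = 16 - 2/6092 = 16 - 2*1/6092 = 16 - 1/3046 = 48735/3046 ≈ 16.000)
O = -8/9 (O = (-39 + 31)/9 = (⅑)*(-8) = -8/9 ≈ -0.88889)
m(G) = -303*√G
m(O)/b = (-202*I*√2)/(48735/3046) = -202*I*√2*(3046/48735) = -615292*I*√2/48735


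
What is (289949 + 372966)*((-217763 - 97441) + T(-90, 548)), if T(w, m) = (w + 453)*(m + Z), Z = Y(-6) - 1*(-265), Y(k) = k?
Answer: -14758476645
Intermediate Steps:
Z = 259 (Z = -6 - 1*(-265) = -6 + 265 = 259)
T(w, m) = (259 + m)*(453 + w) (T(w, m) = (w + 453)*(m + 259) = (453 + w)*(259 + m) = (259 + m)*(453 + w))
(289949 + 372966)*((-217763 - 97441) + T(-90, 548)) = (289949 + 372966)*((-217763 - 97441) + (117327 + 259*(-90) + 453*548 + 548*(-90))) = 662915*(-315204 + (117327 - 23310 + 248244 - 49320)) = 662915*(-315204 + 292941) = 662915*(-22263) = -14758476645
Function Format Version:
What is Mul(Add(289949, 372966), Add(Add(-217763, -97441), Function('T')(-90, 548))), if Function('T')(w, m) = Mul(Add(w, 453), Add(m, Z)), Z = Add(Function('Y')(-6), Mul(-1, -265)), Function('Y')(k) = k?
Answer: -14758476645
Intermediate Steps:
Z = 259 (Z = Add(-6, Mul(-1, -265)) = Add(-6, 265) = 259)
Function('T')(w, m) = Mul(Add(259, m), Add(453, w)) (Function('T')(w, m) = Mul(Add(w, 453), Add(m, 259)) = Mul(Add(453, w), Add(259, m)) = Mul(Add(259, m), Add(453, w)))
Mul(Add(289949, 372966), Add(Add(-217763, -97441), Function('T')(-90, 548))) = Mul(Add(289949, 372966), Add(Add(-217763, -97441), Add(117327, Mul(259, -90), Mul(453, 548), Mul(548, -90)))) = Mul(662915, Add(-315204, Add(117327, -23310, 248244, -49320))) = Mul(662915, Add(-315204, 292941)) = Mul(662915, -22263) = -14758476645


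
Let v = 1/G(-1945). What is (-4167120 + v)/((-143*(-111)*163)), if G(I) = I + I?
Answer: -16210096801/10064593110 ≈ -1.6106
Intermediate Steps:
G(I) = 2*I
v = -1/3890 (v = 1/(2*(-1945)) = 1/(-3890) = -1/3890 ≈ -0.00025707)
(-4167120 + v)/((-143*(-111)*163)) = (-4167120 - 1/3890)/((-143*(-111)*163)) = -16210096801/(3890*(15873*163)) = -16210096801/3890/2587299 = -16210096801/3890*1/2587299 = -16210096801/10064593110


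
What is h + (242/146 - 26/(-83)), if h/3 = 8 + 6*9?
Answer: 1138915/6059 ≈ 187.97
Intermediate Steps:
h = 186 (h = 3*(8 + 6*9) = 3*(8 + 54) = 3*62 = 186)
h + (242/146 - 26/(-83)) = 186 + (242/146 - 26/(-83)) = 186 + (242*(1/146) - 26*(-1/83)) = 186 + (121/73 + 26/83) = 186 + 11941/6059 = 1138915/6059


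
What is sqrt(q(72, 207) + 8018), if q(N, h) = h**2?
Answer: sqrt(50867) ≈ 225.54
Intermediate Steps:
sqrt(q(72, 207) + 8018) = sqrt(207**2 + 8018) = sqrt(42849 + 8018) = sqrt(50867)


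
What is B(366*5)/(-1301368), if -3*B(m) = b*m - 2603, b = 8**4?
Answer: 7493077/3904104 ≈ 1.9193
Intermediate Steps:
b = 4096
B(m) = 2603/3 - 4096*m/3 (B(m) = -(4096*m - 2603)/3 = -(-2603 + 4096*m)/3 = 2603/3 - 4096*m/3)
B(366*5)/(-1301368) = (2603/3 - 499712*5)/(-1301368) = (2603/3 - 4096/3*1830)*(-1/1301368) = (2603/3 - 2498560)*(-1/1301368) = -7493077/3*(-1/1301368) = 7493077/3904104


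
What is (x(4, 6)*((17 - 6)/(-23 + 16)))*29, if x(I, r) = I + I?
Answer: -2552/7 ≈ -364.57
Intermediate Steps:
x(I, r) = 2*I
(x(4, 6)*((17 - 6)/(-23 + 16)))*29 = ((2*4)*((17 - 6)/(-23 + 16)))*29 = (8*(11/(-7)))*29 = (8*(11*(-⅐)))*29 = (8*(-11/7))*29 = -88/7*29 = -2552/7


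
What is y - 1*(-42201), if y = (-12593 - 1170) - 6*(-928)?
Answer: 34006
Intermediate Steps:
y = -8195 (y = -13763 + 5568 = -8195)
y - 1*(-42201) = -8195 - 1*(-42201) = -8195 + 42201 = 34006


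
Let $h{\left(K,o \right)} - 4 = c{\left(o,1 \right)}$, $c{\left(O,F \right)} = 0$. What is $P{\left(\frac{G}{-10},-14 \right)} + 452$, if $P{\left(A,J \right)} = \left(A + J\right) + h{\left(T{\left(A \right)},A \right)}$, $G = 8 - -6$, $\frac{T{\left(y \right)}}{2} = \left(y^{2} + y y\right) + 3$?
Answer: $\frac{2203}{5} \approx 440.6$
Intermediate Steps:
$T{\left(y \right)} = 6 + 4 y^{2}$ ($T{\left(y \right)} = 2 \left(\left(y^{2} + y y\right) + 3\right) = 2 \left(\left(y^{2} + y^{2}\right) + 3\right) = 2 \left(2 y^{2} + 3\right) = 2 \left(3 + 2 y^{2}\right) = 6 + 4 y^{2}$)
$h{\left(K,o \right)} = 4$ ($h{\left(K,o \right)} = 4 + 0 = 4$)
$G = 14$ ($G = 8 + 6 = 14$)
$P{\left(A,J \right)} = 4 + A + J$ ($P{\left(A,J \right)} = \left(A + J\right) + 4 = 4 + A + J$)
$P{\left(\frac{G}{-10},-14 \right)} + 452 = \left(4 + \frac{14}{-10} - 14\right) + 452 = \left(4 + 14 \left(- \frac{1}{10}\right) - 14\right) + 452 = \left(4 - \frac{7}{5} - 14\right) + 452 = - \frac{57}{5} + 452 = \frac{2203}{5}$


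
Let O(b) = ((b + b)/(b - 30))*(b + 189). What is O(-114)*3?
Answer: 1425/4 ≈ 356.25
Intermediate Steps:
O(b) = 2*b*(189 + b)/(-30 + b) (O(b) = ((2*b)/(-30 + b))*(189 + b) = (2*b/(-30 + b))*(189 + b) = 2*b*(189 + b)/(-30 + b))
O(-114)*3 = (2*(-114)*(189 - 114)/(-30 - 114))*3 = (2*(-114)*75/(-144))*3 = (2*(-114)*(-1/144)*75)*3 = (475/4)*3 = 1425/4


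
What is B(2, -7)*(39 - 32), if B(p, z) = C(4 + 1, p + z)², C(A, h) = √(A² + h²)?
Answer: 350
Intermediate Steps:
B(p, z) = 25 + (p + z)² (B(p, z) = (√((4 + 1)² + (p + z)²))² = (√(5² + (p + z)²))² = (√(25 + (p + z)²))² = 25 + (p + z)²)
B(2, -7)*(39 - 32) = (25 + (2 - 7)²)*(39 - 32) = (25 + (-5)²)*7 = (25 + 25)*7 = 50*7 = 350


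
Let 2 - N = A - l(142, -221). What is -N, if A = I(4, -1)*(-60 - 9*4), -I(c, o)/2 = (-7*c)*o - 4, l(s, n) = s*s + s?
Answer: -15700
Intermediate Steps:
l(s, n) = s + s² (l(s, n) = s² + s = s + s²)
I(c, o) = 8 + 14*c*o (I(c, o) = -2*((-7*c)*o - 4) = -2*(-7*c*o - 4) = -2*(-4 - 7*c*o) = 8 + 14*c*o)
A = 4608 (A = (8 + 14*4*(-1))*(-60 - 9*4) = (8 - 56)*(-60 - 36) = -48*(-96) = 4608)
N = 15700 (N = 2 - (4608 - 142*(1 + 142)) = 2 - (4608 - 142*143) = 2 - (4608 - 1*20306) = 2 - (4608 - 20306) = 2 - 1*(-15698) = 2 + 15698 = 15700)
-N = -1*15700 = -15700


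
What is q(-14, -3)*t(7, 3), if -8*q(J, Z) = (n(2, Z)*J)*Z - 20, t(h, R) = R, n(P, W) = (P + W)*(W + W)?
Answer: -87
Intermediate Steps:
n(P, W) = 2*W*(P + W) (n(P, W) = (P + W)*(2*W) = 2*W*(P + W))
q(J, Z) = 5/2 - J*Z**2*(2 + Z)/4 (q(J, Z) = -(((2*Z*(2 + Z))*J)*Z - 20)/8 = -((2*J*Z*(2 + Z))*Z - 20)/8 = -(2*J*Z**2*(2 + Z) - 20)/8 = -(-20 + 2*J*Z**2*(2 + Z))/8 = 5/2 - J*Z**2*(2 + Z)/4)
q(-14, -3)*t(7, 3) = (5/2 - 1/4*(-14)*(-3)**2*(2 - 3))*3 = (5/2 - 1/4*(-14)*9*(-1))*3 = (5/2 - 63/2)*3 = -29*3 = -87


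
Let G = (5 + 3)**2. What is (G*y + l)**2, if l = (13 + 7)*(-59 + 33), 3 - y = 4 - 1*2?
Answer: 207936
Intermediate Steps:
G = 64 (G = 8**2 = 64)
y = 1 (y = 3 - (4 - 1*2) = 3 - (4 - 2) = 3 - 1*2 = 3 - 2 = 1)
l = -520 (l = 20*(-26) = -520)
(G*y + l)**2 = (64*1 - 520)**2 = (64 - 520)**2 = (-456)**2 = 207936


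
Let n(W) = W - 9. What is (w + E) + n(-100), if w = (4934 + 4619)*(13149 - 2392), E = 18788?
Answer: 102780300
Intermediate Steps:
n(W) = -9 + W
w = 102761621 (w = 9553*10757 = 102761621)
(w + E) + n(-100) = (102761621 + 18788) + (-9 - 100) = 102780409 - 109 = 102780300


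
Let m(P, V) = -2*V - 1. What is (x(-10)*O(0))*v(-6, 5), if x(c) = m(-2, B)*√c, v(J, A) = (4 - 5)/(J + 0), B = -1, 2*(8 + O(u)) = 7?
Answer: -3*I*√10/4 ≈ -2.3717*I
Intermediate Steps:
O(u) = -9/2 (O(u) = -8 + (½)*7 = -8 + 7/2 = -9/2)
m(P, V) = -1 - 2*V
v(J, A) = -1/J
x(c) = √c (x(c) = (-1 - 2*(-1))*√c = (-1 + 2)*√c = 1*√c = √c)
(x(-10)*O(0))*v(-6, 5) = (√(-10)*(-9/2))*(-1/(-6)) = ((I*√10)*(-9/2))*(-1*(-⅙)) = -9*I*√10/2*(⅙) = -3*I*√10/4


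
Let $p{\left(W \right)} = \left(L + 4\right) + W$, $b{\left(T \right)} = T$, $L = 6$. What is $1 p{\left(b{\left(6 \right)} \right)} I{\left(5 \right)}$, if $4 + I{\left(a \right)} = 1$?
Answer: $-48$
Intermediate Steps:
$I{\left(a \right)} = -3$ ($I{\left(a \right)} = -4 + 1 = -3$)
$p{\left(W \right)} = 10 + W$ ($p{\left(W \right)} = \left(6 + 4\right) + W = 10 + W$)
$1 p{\left(b{\left(6 \right)} \right)} I{\left(5 \right)} = 1 \left(10 + 6\right) \left(-3\right) = 1 \cdot 16 \left(-3\right) = 16 \left(-3\right) = -48$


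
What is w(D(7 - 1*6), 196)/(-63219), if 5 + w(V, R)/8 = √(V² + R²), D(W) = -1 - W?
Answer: 40/63219 - 16*√9605/63219 ≈ -0.024171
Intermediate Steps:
w(V, R) = -40 + 8*√(R² + V²) (w(V, R) = -40 + 8*√(V² + R²) = -40 + 8*√(R² + V²))
w(D(7 - 1*6), 196)/(-63219) = (-40 + 8*√(196² + (-1 - (7 - 1*6))²))/(-63219) = (-40 + 8*√(38416 + (-1 - (7 - 6))²))*(-1/63219) = (-40 + 8*√(38416 + (-1 - 1*1)²))*(-1/63219) = (-40 + 8*√(38416 + (-1 - 1)²))*(-1/63219) = (-40 + 8*√(38416 + (-2)²))*(-1/63219) = (-40 + 8*√(38416 + 4))*(-1/63219) = (-40 + 8*√38420)*(-1/63219) = (-40 + 8*(2*√9605))*(-1/63219) = (-40 + 16*√9605)*(-1/63219) = 40/63219 - 16*√9605/63219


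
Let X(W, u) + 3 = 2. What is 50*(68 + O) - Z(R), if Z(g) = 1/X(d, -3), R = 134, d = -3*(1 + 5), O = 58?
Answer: 6301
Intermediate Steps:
d = -18 (d = -3*6 = -18)
X(W, u) = -1 (X(W, u) = -3 + 2 = -1)
Z(g) = -1 (Z(g) = 1/(-1) = -1)
50*(68 + O) - Z(R) = 50*(68 + 58) - 1*(-1) = 50*126 + 1 = 6300 + 1 = 6301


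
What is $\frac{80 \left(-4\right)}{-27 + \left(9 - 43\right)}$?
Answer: $\frac{320}{61} \approx 5.2459$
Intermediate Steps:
$\frac{80 \left(-4\right)}{-27 + \left(9 - 43\right)} = - \frac{320}{-27 - 34} = - \frac{320}{-61} = \left(-320\right) \left(- \frac{1}{61}\right) = \frac{320}{61}$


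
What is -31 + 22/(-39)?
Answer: -1231/39 ≈ -31.564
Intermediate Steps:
-31 + 22/(-39) = -31 + 22*(-1/39) = -31 - 22/39 = -1231/39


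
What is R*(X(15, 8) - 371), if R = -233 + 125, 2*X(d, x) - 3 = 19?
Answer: 38880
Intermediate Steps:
X(d, x) = 11 (X(d, x) = 3/2 + (1/2)*19 = 3/2 + 19/2 = 11)
R = -108
R*(X(15, 8) - 371) = -108*(11 - 371) = -108*(-360) = 38880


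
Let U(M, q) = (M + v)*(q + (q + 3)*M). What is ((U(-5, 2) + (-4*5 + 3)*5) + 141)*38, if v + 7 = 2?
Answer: 10868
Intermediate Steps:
v = -5 (v = -7 + 2 = -5)
U(M, q) = (-5 + M)*(q + M*(3 + q)) (U(M, q) = (M - 5)*(q + (q + 3)*M) = (-5 + M)*(q + (3 + q)*M) = (-5 + M)*(q + M*(3 + q)))
((U(-5, 2) + (-4*5 + 3)*5) + 141)*38 = (((-15*(-5) - 5*2 + 3*(-5)² + 2*(-5)² - 4*(-5)*2) + (-4*5 + 3)*5) + 141)*38 = (((75 - 10 + 3*25 + 2*25 + 40) + (-20 + 3)*5) + 141)*38 = (((75 - 10 + 75 + 50 + 40) - 17*5) + 141)*38 = ((230 - 85) + 141)*38 = (145 + 141)*38 = 286*38 = 10868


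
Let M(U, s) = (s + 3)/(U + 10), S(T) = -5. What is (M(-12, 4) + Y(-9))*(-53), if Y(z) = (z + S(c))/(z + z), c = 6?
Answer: 2597/18 ≈ 144.28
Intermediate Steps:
M(U, s) = (3 + s)/(10 + U)
Y(z) = (-5 + z)/(2*z) (Y(z) = (z - 5)/(z + z) = (-5 + z)/((2*z)) = (-5 + z)*(1/(2*z)) = (-5 + z)/(2*z))
(M(-12, 4) + Y(-9))*(-53) = ((3 + 4)/(10 - 12) + (1/2)*(-5 - 9)/(-9))*(-53) = (7/(-2) + (1/2)*(-1/9)*(-14))*(-53) = (-1/2*7 + 7/9)*(-53) = (-7/2 + 7/9)*(-53) = -49/18*(-53) = 2597/18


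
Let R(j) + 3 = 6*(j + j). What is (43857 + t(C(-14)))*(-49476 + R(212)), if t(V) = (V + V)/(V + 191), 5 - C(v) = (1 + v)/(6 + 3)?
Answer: -3657832524675/1777 ≈ -2.0584e+9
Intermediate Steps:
C(v) = 44/9 - v/9 (C(v) = 5 - (1 + v)/(6 + 3) = 5 - (1 + v)/9 = 5 - (⅑ + v/9) = 5 + (-⅑ - v/9) = 44/9 - v/9)
t(V) = 2*V/(191 + V) (t(V) = (2*V)/(191 + V) = 2*V/(191 + V))
R(j) = -3 + 12*j (R(j) = -3 + 6*(j + j) = -3 + 6*(2*j) = -3 + 12*j)
(43857 + t(C(-14)))*(-49476 + R(212)) = (43857 + 2*(44/9 - ⅑*(-14))/(191 + (44/9 - ⅑*(-14))))*(-49476 + (-3 + 12*212)) = (43857 + 2*(44/9 + 14/9)/(191 + (44/9 + 14/9)))*(-49476 + (-3 + 2544)) = (43857 + 2*(58/9)/(191 + 58/9))*(-49476 + 2541) = (43857 + 2*(58/9)/(1777/9))*(-46935) = (43857 + 2*(58/9)*(9/1777))*(-46935) = (43857 + 116/1777)*(-46935) = (77934005/1777)*(-46935) = -3657832524675/1777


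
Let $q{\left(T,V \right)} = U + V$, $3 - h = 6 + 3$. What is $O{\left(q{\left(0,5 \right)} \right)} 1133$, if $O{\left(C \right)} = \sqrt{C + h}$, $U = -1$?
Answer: $1133 i \sqrt{2} \approx 1602.3 i$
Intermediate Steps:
$h = -6$ ($h = 3 - \left(6 + 3\right) = 3 - 9 = -6$)
$q{\left(T,V \right)} = -1 + V$
$O{\left(C \right)} = \sqrt{-6 + C}$ ($O{\left(C \right)} = \sqrt{C - 6} = \sqrt{-6 + C}$)
$O{\left(q{\left(0,5 \right)} \right)} 1133 = \sqrt{-6 + \left(-1 + 5\right)} 1133 = \sqrt{-6 + 4} \cdot 1133 = \sqrt{-2} \cdot 1133 = i \sqrt{2} \cdot 1133 = 1133 i \sqrt{2}$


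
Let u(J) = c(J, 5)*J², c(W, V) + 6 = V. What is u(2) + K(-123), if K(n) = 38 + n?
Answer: -89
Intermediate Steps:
c(W, V) = -6 + V
u(J) = -J² (u(J) = (-6 + 5)*J² = -J²)
u(2) + K(-123) = -1*2² + (38 - 123) = -1*4 - 85 = -4 - 85 = -89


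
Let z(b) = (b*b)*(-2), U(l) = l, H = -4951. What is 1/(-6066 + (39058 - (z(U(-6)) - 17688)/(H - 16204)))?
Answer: 4231/139585600 ≈ 3.0311e-5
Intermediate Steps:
z(b) = -2*b² (z(b) = b²*(-2) = -2*b²)
1/(-6066 + (39058 - (z(U(-6)) - 17688)/(H - 16204))) = 1/(-6066 + (39058 - (-2*(-6)² - 17688)/(-4951 - 16204))) = 1/(-6066 + (39058 - (-2*36 - 17688)/(-21155))) = 1/(-6066 + (39058 - (-72 - 17688)*(-1)/21155)) = 1/(-6066 + (39058 - (-17760)*(-1)/21155)) = 1/(-6066 + (39058 - 1*3552/4231)) = 1/(-6066 + (39058 - 3552/4231)) = 1/(-6066 + 165250846/4231) = 1/(139585600/4231) = 4231/139585600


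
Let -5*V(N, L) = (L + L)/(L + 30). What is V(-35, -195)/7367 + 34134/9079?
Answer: 13830348736/3678674615 ≈ 3.7596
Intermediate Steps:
V(N, L) = -2*L/(5*(30 + L)) (V(N, L) = -(L + L)/(5*(L + 30)) = -2*L/(5*(30 + L)))
V(-35, -195)/7367 + 34134/9079 = -2*(-195)/(150 + 5*(-195))/7367 + 34134/9079 = -2*(-195)/(150 - 975)*(1/7367) + 34134*(1/9079) = -2*(-195)/(-825)*(1/7367) + 34134/9079 = -2*(-195)*(-1/825)*(1/7367) + 34134/9079 = -26/55*1/7367 + 34134/9079 = -26/405185 + 34134/9079 = 13830348736/3678674615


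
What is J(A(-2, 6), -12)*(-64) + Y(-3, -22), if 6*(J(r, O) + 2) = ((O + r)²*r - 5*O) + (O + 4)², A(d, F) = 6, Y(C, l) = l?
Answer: -10562/3 ≈ -3520.7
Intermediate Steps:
J(r, O) = -2 - 5*O/6 + (4 + O)²/6 + r*(O + r)²/6 (J(r, O) = -2 + (((O + r)²*r - 5*O) + (O + 4)²)/6 = -2 + ((r*(O + r)² - 5*O) + (4 + O)²)/6 = -2 + ((-5*O + r*(O + r)²) + (4 + O)²)/6 = -2 + ((4 + O)² - 5*O + r*(O + r)²)/6 = -2 + (-5*O/6 + (4 + O)²/6 + r*(O + r)²/6) = -2 - 5*O/6 + (4 + O)²/6 + r*(O + r)²/6)
J(A(-2, 6), -12)*(-64) + Y(-3, -22) = (-2 - ⅚*(-12) + (4 - 12)²/6 + (⅙)*6*(-12 + 6)²)*(-64) - 22 = (-2 + 10 + (⅙)*(-8)² + (⅙)*6*(-6)²)*(-64) - 22 = (-2 + 10 + (⅙)*64 + (⅙)*6*36)*(-64) - 22 = (-2 + 10 + 32/3 + 36)*(-64) - 22 = (164/3)*(-64) - 22 = -10496/3 - 22 = -10562/3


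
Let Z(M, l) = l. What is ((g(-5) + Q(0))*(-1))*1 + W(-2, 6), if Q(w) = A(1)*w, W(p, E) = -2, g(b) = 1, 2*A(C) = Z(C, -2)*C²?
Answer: -3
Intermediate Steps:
A(C) = -C² (A(C) = (-2*C²)/2 = -C²)
Q(w) = -w (Q(w) = (-1*1²)*w = (-1*1)*w = -w)
((g(-5) + Q(0))*(-1))*1 + W(-2, 6) = ((1 - 1*0)*(-1))*1 - 2 = ((1 + 0)*(-1))*1 - 2 = (1*(-1))*1 - 2 = -1*1 - 2 = -1 - 2 = -3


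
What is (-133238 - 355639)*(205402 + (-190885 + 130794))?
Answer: -71039205747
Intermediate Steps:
(-133238 - 355639)*(205402 + (-190885 + 130794)) = -488877*(205402 - 60091) = -488877*145311 = -71039205747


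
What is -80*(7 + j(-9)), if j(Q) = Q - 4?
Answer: 480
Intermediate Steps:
j(Q) = -4 + Q
-80*(7 + j(-9)) = -80*(7 + (-4 - 9)) = -80*(7 - 13) = -80*(-6) = 480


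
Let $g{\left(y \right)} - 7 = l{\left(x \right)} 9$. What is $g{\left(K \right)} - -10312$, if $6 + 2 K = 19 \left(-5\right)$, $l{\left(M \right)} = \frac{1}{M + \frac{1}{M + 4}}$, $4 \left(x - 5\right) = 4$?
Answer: $\frac{629549}{61} \approx 10320.0$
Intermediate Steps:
$x = 6$ ($x = 5 + \frac{1}{4} \cdot 4 = 5 + 1 = 6$)
$l{\left(M \right)} = \frac{1}{M + \frac{1}{4 + M}}$
$K = - \frac{101}{2}$ ($K = -3 + \frac{19 \left(-5\right)}{2} = -3 + \frac{1}{2} \left(-95\right) = -3 - \frac{95}{2} = - \frac{101}{2} \approx -50.5$)
$g{\left(y \right)} = \frac{517}{61}$ ($g{\left(y \right)} = 7 + \frac{4 + 6}{1 + 6^{2} + 4 \cdot 6} \cdot 9 = 7 + \frac{1}{1 + 36 + 24} \cdot 10 \cdot 9 = 7 + \frac{1}{61} \cdot 10 \cdot 9 = 7 + \frac{10}{61} \cdot 9 = 7 + \frac{90}{61} = \frac{517}{61}$)
$g{\left(K \right)} - -10312 = \frac{517}{61} - -10312 = \frac{517}{61} + 10312 = \frac{629549}{61}$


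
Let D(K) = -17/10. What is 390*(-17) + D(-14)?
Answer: -66317/10 ≈ -6631.7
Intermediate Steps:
D(K) = -17/10 (D(K) = -17*1/10 = -17/10)
390*(-17) + D(-14) = 390*(-17) - 17/10 = -6630 - 17/10 = -66317/10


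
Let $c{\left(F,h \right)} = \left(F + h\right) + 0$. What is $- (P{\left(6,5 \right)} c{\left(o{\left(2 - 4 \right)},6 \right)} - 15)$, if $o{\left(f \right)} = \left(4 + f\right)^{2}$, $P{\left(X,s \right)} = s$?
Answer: $-35$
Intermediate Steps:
$c{\left(F,h \right)} = F + h$
$- (P{\left(6,5 \right)} c{\left(o{\left(2 - 4 \right)},6 \right)} - 15) = - (5 \left(\left(4 + \left(2 - 4\right)\right)^{2} + 6\right) - 15) = - (5 \left(\left(4 - 2\right)^{2} + 6\right) - 15) = - (5 \left(2^{2} + 6\right) - 15) = - (5 \left(4 + 6\right) - 15) = - (5 \cdot 10 - 15) = - (50 - 15) = \left(-1\right) 35 = -35$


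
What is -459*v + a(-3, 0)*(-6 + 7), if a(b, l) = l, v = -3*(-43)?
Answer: -59211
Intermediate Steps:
v = 129
-459*v + a(-3, 0)*(-6 + 7) = -459*129 + 0*(-6 + 7) = -59211 + 0*1 = -59211 + 0 = -59211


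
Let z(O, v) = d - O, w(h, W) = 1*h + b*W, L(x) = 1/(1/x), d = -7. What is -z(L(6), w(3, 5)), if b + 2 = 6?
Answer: 13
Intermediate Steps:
b = 4 (b = -2 + 6 = 4)
L(x) = x
w(h, W) = h + 4*W (w(h, W) = 1*h + 4*W = h + 4*W)
z(O, v) = -7 - O
-z(L(6), w(3, 5)) = -(-7 - 1*6) = -(-7 - 6) = -1*(-13) = 13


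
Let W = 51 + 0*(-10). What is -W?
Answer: -51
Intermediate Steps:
W = 51 (W = 51 + 0 = 51)
-W = -1*51 = -51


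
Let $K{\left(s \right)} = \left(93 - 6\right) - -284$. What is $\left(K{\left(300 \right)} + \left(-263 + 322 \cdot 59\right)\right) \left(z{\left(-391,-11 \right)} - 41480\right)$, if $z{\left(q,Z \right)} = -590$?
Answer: $-803789420$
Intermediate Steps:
$K{\left(s \right)} = 371$ ($K{\left(s \right)} = \left(93 - 6\right) + 284 = 87 + 284 = 371$)
$\left(K{\left(300 \right)} + \left(-263 + 322 \cdot 59\right)\right) \left(z{\left(-391,-11 \right)} - 41480\right) = \left(371 + \left(-263 + 322 \cdot 59\right)\right) \left(-590 - 41480\right) = \left(371 + \left(-263 + 18998\right)\right) \left(-42070\right) = \left(371 + 18735\right) \left(-42070\right) = 19106 \left(-42070\right) = -803789420$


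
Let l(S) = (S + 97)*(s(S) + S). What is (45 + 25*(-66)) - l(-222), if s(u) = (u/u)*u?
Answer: -57105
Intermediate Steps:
s(u) = u (s(u) = 1*u = u)
l(S) = 2*S*(97 + S) (l(S) = (S + 97)*(S + S) = (97 + S)*(2*S) = 2*S*(97 + S))
(45 + 25*(-66)) - l(-222) = (45 + 25*(-66)) - 2*(-222)*(97 - 222) = (45 - 1650) - 2*(-222)*(-125) = -1605 - 1*55500 = -1605 - 55500 = -57105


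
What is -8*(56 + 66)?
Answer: -976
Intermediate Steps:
-8*(56 + 66) = -8*122 = -976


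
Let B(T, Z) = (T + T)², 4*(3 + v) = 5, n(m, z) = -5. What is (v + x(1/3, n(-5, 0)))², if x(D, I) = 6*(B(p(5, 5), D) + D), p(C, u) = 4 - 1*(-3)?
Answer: 22137025/16 ≈ 1.3836e+6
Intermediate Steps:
p(C, u) = 7 (p(C, u) = 4 + 3 = 7)
v = -7/4 (v = -3 + (¼)*5 = -3 + 5/4 = -7/4 ≈ -1.7500)
B(T, Z) = 4*T² (B(T, Z) = (2*T)² = 4*T²)
x(D, I) = 1176 + 6*D (x(D, I) = 6*(4*7² + D) = 6*(4*49 + D) = 6*(196 + D) = 1176 + 6*D)
(v + x(1/3, n(-5, 0)))² = (-7/4 + (1176 + 6/3))² = (-7/4 + (1176 + 6*(⅓)))² = (-7/4 + (1176 + 2))² = (-7/4 + 1178)² = (4705/4)² = 22137025/16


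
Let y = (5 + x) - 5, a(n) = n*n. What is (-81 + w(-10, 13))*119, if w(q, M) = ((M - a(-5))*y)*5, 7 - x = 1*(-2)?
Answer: -73899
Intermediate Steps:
a(n) = n²
x = 9 (x = 7 - (-2) = 7 - 1*(-2) = 7 + 2 = 9)
y = 9 (y = (5 + 9) - 5 = 14 - 5 = 9)
w(q, M) = -1125 + 45*M (w(q, M) = ((M - 1*(-5)²)*9)*5 = ((M - 1*25)*9)*5 = ((M - 25)*9)*5 = ((-25 + M)*9)*5 = (-225 + 9*M)*5 = -1125 + 45*M)
(-81 + w(-10, 13))*119 = (-81 + (-1125 + 45*13))*119 = (-81 + (-1125 + 585))*119 = (-81 - 540)*119 = -621*119 = -73899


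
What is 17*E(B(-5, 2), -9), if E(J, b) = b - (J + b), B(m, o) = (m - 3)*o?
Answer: 272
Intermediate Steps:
B(m, o) = o*(-3 + m) (B(m, o) = (-3 + m)*o = o*(-3 + m))
E(J, b) = -J (E(J, b) = b + (-J - b) = -J)
17*E(B(-5, 2), -9) = 17*(-2*(-3 - 5)) = 17*(-2*(-8)) = 17*(-1*(-16)) = 17*16 = 272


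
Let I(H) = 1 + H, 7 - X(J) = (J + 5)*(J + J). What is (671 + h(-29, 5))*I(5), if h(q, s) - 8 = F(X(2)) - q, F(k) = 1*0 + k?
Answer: 4122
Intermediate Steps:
X(J) = 7 - 2*J*(5 + J) (X(J) = 7 - (J + 5)*(J + J) = 7 - (5 + J)*2*J = 7 - 2*J*(5 + J))
F(k) = k (F(k) = 0 + k = k)
h(q, s) = -13 - q (h(q, s) = 8 + ((7 - 10*2 - 2*2²) - q) = 8 + ((7 - 20 - 2*4) - q) = 8 + ((7 - 20 - 8) - q) = 8 + (-21 - q) = -13 - q)
(671 + h(-29, 5))*I(5) = (671 + (-13 - 1*(-29)))*(1 + 5) = (671 + (-13 + 29))*6 = (671 + 16)*6 = 687*6 = 4122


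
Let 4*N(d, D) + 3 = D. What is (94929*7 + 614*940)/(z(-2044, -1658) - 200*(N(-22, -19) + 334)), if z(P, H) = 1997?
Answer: -1241663/63703 ≈ -19.491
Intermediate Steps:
N(d, D) = -¾ + D/4
(94929*7 + 614*940)/(z(-2044, -1658) - 200*(N(-22, -19) + 334)) = (94929*7 + 614*940)/(1997 - 200*((-¾ + (¼)*(-19)) + 334)) = (664503 + 577160)/(1997 - 200*((-¾ - 19/4) + 334)) = 1241663/(1997 - 200*(-11/2 + 334)) = 1241663/(1997 - 200*657/2) = 1241663/(1997 - 65700) = 1241663/(-63703) = 1241663*(-1/63703) = -1241663/63703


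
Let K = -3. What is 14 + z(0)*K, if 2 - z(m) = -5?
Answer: -7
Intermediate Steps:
z(m) = 7 (z(m) = 2 - 1*(-5) = 2 + 5 = 7)
14 + z(0)*K = 14 + 7*(-3) = 14 - 21 = -7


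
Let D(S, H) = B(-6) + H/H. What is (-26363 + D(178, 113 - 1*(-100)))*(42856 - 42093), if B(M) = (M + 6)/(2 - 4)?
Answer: -20114206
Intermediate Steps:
B(M) = -3 - M/2 (B(M) = (6 + M)/(-2) = (6 + M)*(-½) = -3 - M/2)
D(S, H) = 1 (D(S, H) = (-3 - ½*(-6)) + H/H = (-3 + 3) + 1 = 0 + 1 = 1)
(-26363 + D(178, 113 - 1*(-100)))*(42856 - 42093) = (-26363 + 1)*(42856 - 42093) = -26362*763 = -20114206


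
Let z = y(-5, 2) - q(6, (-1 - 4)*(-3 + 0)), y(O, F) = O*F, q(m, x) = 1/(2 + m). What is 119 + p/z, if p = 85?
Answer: 8959/81 ≈ 110.60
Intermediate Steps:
y(O, F) = F*O
z = -81/8 (z = 2*(-5) - 1/(2 + 6) = -10 - 1/8 = -81/8 ≈ -10.125)
119 + p/z = 119 + 85/(-81/8) = 119 + 85*(-8/81) = 119 - 680/81 = 8959/81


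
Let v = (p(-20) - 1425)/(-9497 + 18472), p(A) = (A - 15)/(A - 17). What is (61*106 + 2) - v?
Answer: 429582758/66415 ≈ 6468.2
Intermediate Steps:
p(A) = (-15 + A)/(-17 + A)
v = -10538/66415 (v = ((-15 - 20)/(-17 - 20) - 1425)/(-9497 + 18472) = (-35/(-37) - 1425)/8975 = (-1/37*(-35) - 1425)*(1/8975) = (35/37 - 1425)*(1/8975) = -52690/37*1/8975 = -10538/66415 ≈ -0.15867)
(61*106 + 2) - v = (61*106 + 2) - 1*(-10538/66415) = (6466 + 2) + 10538/66415 = 6468 + 10538/66415 = 429582758/66415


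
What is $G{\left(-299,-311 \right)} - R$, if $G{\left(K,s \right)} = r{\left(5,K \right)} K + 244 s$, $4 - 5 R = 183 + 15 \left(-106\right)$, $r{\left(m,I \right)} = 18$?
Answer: $- \frac{407741}{5} \approx -81548.0$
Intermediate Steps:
$R = \frac{1411}{5}$ ($R = \frac{4}{5} - \frac{183 + 15 \left(-106\right)}{5} = \frac{4}{5} - \frac{183 - 1590}{5} = \frac{4}{5} - - \frac{1407}{5} = \frac{4}{5} + \frac{1407}{5} = \frac{1411}{5} \approx 282.2$)
$G{\left(K,s \right)} = 18 K + 244 s$
$G{\left(-299,-311 \right)} - R = \left(18 \left(-299\right) + 244 \left(-311\right)\right) - \frac{1411}{5} = \left(-5382 - 75884\right) - \frac{1411}{5} = -81266 - \frac{1411}{5} = - \frac{407741}{5}$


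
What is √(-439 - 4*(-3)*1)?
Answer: I*√427 ≈ 20.664*I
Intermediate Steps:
√(-439 - 4*(-3)*1) = √(-439 + 12*1) = √(-439 + 12) = √(-427) = I*√427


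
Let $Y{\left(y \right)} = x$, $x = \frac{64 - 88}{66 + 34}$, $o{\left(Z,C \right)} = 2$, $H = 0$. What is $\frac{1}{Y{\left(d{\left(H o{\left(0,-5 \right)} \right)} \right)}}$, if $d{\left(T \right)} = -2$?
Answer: $- \frac{25}{6} \approx -4.1667$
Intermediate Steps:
$x = - \frac{6}{25}$ ($x = - \frac{24}{100} = \left(-24\right) \frac{1}{100} = - \frac{6}{25} \approx -0.24$)
$Y{\left(y \right)} = - \frac{6}{25}$
$\frac{1}{Y{\left(d{\left(H o{\left(0,-5 \right)} \right)} \right)}} = \frac{1}{- \frac{6}{25}} = - \frac{25}{6}$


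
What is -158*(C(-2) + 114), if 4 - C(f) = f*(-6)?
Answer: -16748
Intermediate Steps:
C(f) = 4 + 6*f (C(f) = 4 - f*(-6) = 4 - (-6)*f = 4 + 6*f)
-158*(C(-2) + 114) = -158*((4 + 6*(-2)) + 114) = -158*((4 - 12) + 114) = -158*(-8 + 114) = -158*106 = -16748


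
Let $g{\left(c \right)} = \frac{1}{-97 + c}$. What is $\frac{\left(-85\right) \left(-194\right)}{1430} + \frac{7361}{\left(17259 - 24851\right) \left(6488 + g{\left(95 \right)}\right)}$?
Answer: $\frac{6247485329}{541784100} \approx 11.531$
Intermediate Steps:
$\frac{\left(-85\right) \left(-194\right)}{1430} + \frac{7361}{\left(17259 - 24851\right) \left(6488 + g{\left(95 \right)}\right)} = \frac{\left(-85\right) \left(-194\right)}{1430} + \frac{7361}{\left(17259 - 24851\right) \left(6488 + \frac{1}{-97 + 95}\right)} = 16490 \cdot \frac{1}{1430} + \frac{7361}{\left(-7592\right) \left(6488 + \frac{1}{-2}\right)} = \frac{1649}{143} + \frac{7361}{\left(-7592\right) \left(6488 - \frac{1}{2}\right)} = \frac{1649}{143} + \frac{7361}{\left(-7592\right) \frac{12975}{2}} = \frac{1649}{143} + \frac{7361}{-49253100} = \frac{1649}{143} + 7361 \left(- \frac{1}{49253100}\right) = \frac{1649}{143} - \frac{7361}{49253100} = \frac{6247485329}{541784100}$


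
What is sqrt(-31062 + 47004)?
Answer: sqrt(15942) ≈ 126.26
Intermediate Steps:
sqrt(-31062 + 47004) = sqrt(15942)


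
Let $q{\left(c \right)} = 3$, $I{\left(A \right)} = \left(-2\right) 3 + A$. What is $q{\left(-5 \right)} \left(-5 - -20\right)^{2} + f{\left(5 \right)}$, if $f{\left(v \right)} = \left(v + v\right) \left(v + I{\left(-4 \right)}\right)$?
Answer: $625$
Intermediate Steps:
$I{\left(A \right)} = -6 + A$
$f{\left(v \right)} = 2 v \left(-10 + v\right)$ ($f{\left(v \right)} = \left(v + v\right) \left(v - 10\right) = 2 v \left(v - 10\right) = 2 v \left(-10 + v\right)$)
$q{\left(-5 \right)} \left(-5 - -20\right)^{2} + f{\left(5 \right)} = 3 \left(-5 - -20\right)^{2} + 2 \cdot 5 \left(-10 + 5\right) = 3 \left(-5 + 20\right)^{2} + 2 \cdot 5 \left(-5\right) = 3 \cdot 15^{2} - 50 = 3 \cdot 225 - 50 = 675 - 50 = 625$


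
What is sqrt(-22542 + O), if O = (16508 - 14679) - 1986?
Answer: I*sqrt(22699) ≈ 150.66*I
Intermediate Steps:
O = -157 (O = 1829 - 1986 = -157)
sqrt(-22542 + O) = sqrt(-22542 - 157) = sqrt(-22699) = I*sqrt(22699)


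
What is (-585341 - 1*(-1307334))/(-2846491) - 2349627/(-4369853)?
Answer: 3533188831828/12438747235823 ≈ 0.28405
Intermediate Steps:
(-585341 - 1*(-1307334))/(-2846491) - 2349627/(-4369853) = (-585341 + 1307334)*(-1/2846491) - 2349627*(-1/4369853) = 721993*(-1/2846491) + 2349627/4369853 = -721993/2846491 + 2349627/4369853 = 3533188831828/12438747235823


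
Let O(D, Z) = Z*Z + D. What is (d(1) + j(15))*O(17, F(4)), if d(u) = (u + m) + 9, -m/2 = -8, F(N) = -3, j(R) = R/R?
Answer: 702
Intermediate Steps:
j(R) = 1
m = 16 (m = -2*(-8) = 16)
O(D, Z) = D + Z**2 (O(D, Z) = Z**2 + D = D + Z**2)
d(u) = 25 + u (d(u) = (u + 16) + 9 = (16 + u) + 9 = 25 + u)
(d(1) + j(15))*O(17, F(4)) = ((25 + 1) + 1)*(17 + (-3)**2) = (26 + 1)*(17 + 9) = 27*26 = 702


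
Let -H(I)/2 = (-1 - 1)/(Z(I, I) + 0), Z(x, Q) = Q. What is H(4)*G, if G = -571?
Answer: -571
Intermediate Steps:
H(I) = 4/I (H(I) = -2*(-1 - 1)/(I + 0) = -(-4)/I = 4/I)
H(4)*G = (4/4)*(-571) = (4*(1/4))*(-571) = 1*(-571) = -571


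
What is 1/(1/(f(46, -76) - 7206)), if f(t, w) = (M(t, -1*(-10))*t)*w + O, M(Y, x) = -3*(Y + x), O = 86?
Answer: 580208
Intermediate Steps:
M(Y, x) = -3*Y - 3*x
f(t, w) = 86 + t*w*(-30 - 3*t) (f(t, w) = ((-3*t - (-3)*(-10))*t)*w + 86 = ((-3*t - 3*10)*t)*w + 86 = ((-3*t - 30)*t)*w + 86 = ((-30 - 3*t)*t)*w + 86 = (t*(-30 - 3*t))*w + 86 = t*w*(-30 - 3*t) + 86 = 86 + t*w*(-30 - 3*t))
1/(1/(f(46, -76) - 7206)) = 1/(1/((86 - 3*46*(-76)*(10 + 46)) - 7206)) = 1/(1/((86 - 3*46*(-76)*56) - 7206)) = 1/(1/((86 + 587328) - 7206)) = 1/(1/(587414 - 7206)) = 1/(1/580208) = 580208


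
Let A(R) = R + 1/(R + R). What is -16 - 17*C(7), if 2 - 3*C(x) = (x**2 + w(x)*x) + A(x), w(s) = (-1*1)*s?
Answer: 535/42 ≈ 12.738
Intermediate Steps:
w(s) = -s
A(R) = R + 1/(2*R)
C(x) = 2/3 - x/3 - 1/(6*x) (C(x) = 2/3 - ((x**2 + (-x)*x) + (x + 1/(2*x)))/3 = 2/3 - ((x**2 - x**2) + (x + 1/(2*x)))/3 = 2/3 - (0 + (x + 1/(2*x)))/3 = 2/3 - (x + 1/(2*x))/3 = 2/3 + (-x/3 - 1/(6*x)) = 2/3 - x/3 - 1/(6*x))
-16 - 17*C(7) = -16 - 17*(2/3 - 1/3*7 - 1/6/7) = -16 - 17*(2/3 - 7/3 - 1/6*1/7) = -16 - 17*(2/3 - 7/3 - 1/42) = -16 - 17*(-71/42) = -16 + 1207/42 = 535/42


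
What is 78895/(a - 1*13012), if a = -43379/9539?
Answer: -752579405/124164847 ≈ -6.0611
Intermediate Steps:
a = -43379/9539 (a = -43379*1/9539 = -43379/9539 ≈ -4.5475)
78895/(a - 1*13012) = 78895/(-43379/9539 - 1*13012) = 78895/(-43379/9539 - 13012) = 78895/(-124164847/9539) = 78895*(-9539/124164847) = -752579405/124164847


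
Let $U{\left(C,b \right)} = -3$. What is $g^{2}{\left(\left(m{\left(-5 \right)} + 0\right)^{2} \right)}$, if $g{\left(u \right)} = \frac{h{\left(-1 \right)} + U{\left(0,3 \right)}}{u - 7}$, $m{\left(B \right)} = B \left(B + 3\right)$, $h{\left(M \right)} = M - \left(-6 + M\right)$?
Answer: $\frac{1}{961} \approx 0.0010406$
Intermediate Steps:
$h{\left(M \right)} = 6$
$m{\left(B \right)} = B \left(3 + B\right)$
$g{\left(u \right)} = \frac{3}{-7 + u}$ ($g{\left(u \right)} = \frac{6 - 3}{u - 7} = \frac{3}{-7 + u}$)
$g^{2}{\left(\left(m{\left(-5 \right)} + 0\right)^{2} \right)} = \left(\frac{3}{-7 + \left(- 5 \left(3 - 5\right) + 0\right)^{2}}\right)^{2} = \left(\frac{3}{-7 + \left(\left(-5\right) \left(-2\right) + 0\right)^{2}}\right)^{2} = \left(\frac{3}{-7 + \left(10 + 0\right)^{2}}\right)^{2} = \left(\frac{3}{-7 + 10^{2}}\right)^{2} = \left(\frac{3}{-7 + 100}\right)^{2} = \left(\frac{3}{93}\right)^{2} = \left(3 \cdot \frac{1}{93}\right)^{2} = \left(\frac{1}{31}\right)^{2} = \frac{1}{961}$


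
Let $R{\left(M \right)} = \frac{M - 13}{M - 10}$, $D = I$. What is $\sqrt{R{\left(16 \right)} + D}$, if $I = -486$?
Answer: $\frac{i \sqrt{1942}}{2} \approx 22.034 i$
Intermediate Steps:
$D = -486$
$R{\left(M \right)} = \frac{-13 + M}{-10 + M}$
$\sqrt{R{\left(16 \right)} + D} = \sqrt{\frac{-13 + 16}{-10 + 16} - 486} = \sqrt{\frac{1}{6} \cdot 3 - 486} = \sqrt{\frac{1}{2} - 486} = \sqrt{- \frac{971}{2}} = \frac{i \sqrt{1942}}{2}$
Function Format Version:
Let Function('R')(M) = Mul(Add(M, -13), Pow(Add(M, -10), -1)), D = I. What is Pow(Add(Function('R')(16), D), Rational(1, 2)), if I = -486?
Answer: Mul(Rational(1, 2), I, Pow(1942, Rational(1, 2))) ≈ Mul(22.034, I)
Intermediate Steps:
D = -486
Function('R')(M) = Mul(Pow(Add(-10, M), -1), Add(-13, M)) (Function('R')(M) = Mul(Add(-13, M), Pow(Add(-10, M), -1)) = Mul(Pow(Add(-10, M), -1), Add(-13, M)))
Pow(Add(Function('R')(16), D), Rational(1, 2)) = Pow(Add(Mul(Pow(Add(-10, 16), -1), Add(-13, 16)), -486), Rational(1, 2)) = Pow(Add(Mul(Pow(6, -1), 3), -486), Rational(1, 2)) = Pow(Add(Mul(Rational(1, 6), 3), -486), Rational(1, 2)) = Pow(Add(Rational(1, 2), -486), Rational(1, 2)) = Pow(Rational(-971, 2), Rational(1, 2)) = Mul(Rational(1, 2), I, Pow(1942, Rational(1, 2)))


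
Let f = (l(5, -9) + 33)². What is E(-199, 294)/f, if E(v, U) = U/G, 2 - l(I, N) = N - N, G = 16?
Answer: 3/200 ≈ 0.015000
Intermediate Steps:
l(I, N) = 2 (l(I, N) = 2 - (N - N) = 2 - 1*0 = 2 + 0 = 2)
E(v, U) = U/16
f = 1225 (f = (2 + 33)² = 35² = 1225)
E(-199, 294)/f = ((1/16)*294)/1225 = (147/8)*(1/1225) = 3/200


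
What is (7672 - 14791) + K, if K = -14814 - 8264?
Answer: -30197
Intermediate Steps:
K = -23078
(7672 - 14791) + K = (7672 - 14791) - 23078 = -7119 - 23078 = -30197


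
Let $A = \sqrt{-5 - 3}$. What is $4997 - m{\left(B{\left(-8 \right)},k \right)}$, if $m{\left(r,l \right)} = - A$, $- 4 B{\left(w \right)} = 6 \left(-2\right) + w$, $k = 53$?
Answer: $4997 + 2 i \sqrt{2} \approx 4997.0 + 2.8284 i$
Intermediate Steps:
$B{\left(w \right)} = 3 - \frac{w}{4}$ ($B{\left(w \right)} = - \frac{6 \left(-2\right) + w}{4} = - \frac{-12 + w}{4} = 3 - \frac{w}{4}$)
$A = 2 i \sqrt{2}$ ($A = \sqrt{-8} = 2 i \sqrt{2} \approx 2.8284 i$)
$m{\left(r,l \right)} = - 2 i \sqrt{2}$
$4997 - m{\left(B{\left(-8 \right)},k \right)} = 4997 - - 2 i \sqrt{2} = 4997 + 2 i \sqrt{2}$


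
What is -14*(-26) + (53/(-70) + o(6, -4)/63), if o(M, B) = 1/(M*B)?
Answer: 2746111/7560 ≈ 363.24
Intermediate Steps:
o(M, B) = 1/(B*M)
-14*(-26) + (53/(-70) + o(6, -4)/63) = -14*(-26) + (53/(-70) + (1/(-4*6))/63) = 364 + (53*(-1/70) - 1/4*1/6*(1/63)) = 364 + (-53/70 - 1/24*1/63) = 364 + (-53/70 - 1/1512) = 364 - 5729/7560 = 2746111/7560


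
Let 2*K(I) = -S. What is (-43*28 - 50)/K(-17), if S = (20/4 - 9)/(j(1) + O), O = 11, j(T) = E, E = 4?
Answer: -9405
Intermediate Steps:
j(T) = 4
S = -4/15 (S = (20/4 - 9)/(4 + 11) = (20*(¼) - 9)/15 = (5 - 9)*(1/15) = -4*1/15 = -4/15 ≈ -0.26667)
K(I) = 2/15 (K(I) = (-1*(-4/15))/2 = (½)*(4/15) = 2/15)
(-43*28 - 50)/K(-17) = (-43*28 - 50)/(2/15) = (-1204 - 50)*(15/2) = -1254*15/2 = -9405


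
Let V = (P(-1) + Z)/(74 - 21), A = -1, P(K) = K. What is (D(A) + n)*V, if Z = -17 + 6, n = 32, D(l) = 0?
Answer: -384/53 ≈ -7.2453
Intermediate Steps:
Z = -11
V = -12/53 (V = (-1 - 11)/(74 - 21) = -12/53 ≈ -0.22642)
(D(A) + n)*V = (0 + 32)*(-12/53) = 32*(-12/53) = -384/53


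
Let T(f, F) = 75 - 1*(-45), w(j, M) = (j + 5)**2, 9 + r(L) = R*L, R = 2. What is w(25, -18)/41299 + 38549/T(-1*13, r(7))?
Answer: 1592143151/4955880 ≈ 321.26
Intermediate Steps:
r(L) = -9 + 2*L
w(j, M) = (5 + j)**2
T(f, F) = 120 (T(f, F) = 75 + 45 = 120)
w(25, -18)/41299 + 38549/T(-1*13, r(7)) = (5 + 25)**2/41299 + 38549/120 = 30**2*(1/41299) + 38549*(1/120) = 900*(1/41299) + 38549/120 = 900/41299 + 38549/120 = 1592143151/4955880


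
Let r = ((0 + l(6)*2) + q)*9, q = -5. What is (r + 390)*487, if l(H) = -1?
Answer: 159249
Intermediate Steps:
r = -63 (r = ((0 - 1*2) - 5)*9 = ((0 - 2) - 5)*9 = (-2 - 5)*9 = -7*9 = -63)
(r + 390)*487 = (-63 + 390)*487 = 327*487 = 159249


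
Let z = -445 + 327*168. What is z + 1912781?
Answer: 1967272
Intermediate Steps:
z = 54491 (z = -445 + 54936 = 54491)
z + 1912781 = 54491 + 1912781 = 1967272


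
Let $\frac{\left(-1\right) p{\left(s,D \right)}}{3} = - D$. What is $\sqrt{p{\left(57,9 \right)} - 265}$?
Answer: $i \sqrt{238} \approx 15.427 i$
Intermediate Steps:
$p{\left(s,D \right)} = 3 D$ ($p{\left(s,D \right)} = - 3 \left(- D\right) = 3 D$)
$\sqrt{p{\left(57,9 \right)} - 265} = \sqrt{3 \cdot 9 - 265} = \sqrt{27 - 265} = \sqrt{-238} = i \sqrt{238}$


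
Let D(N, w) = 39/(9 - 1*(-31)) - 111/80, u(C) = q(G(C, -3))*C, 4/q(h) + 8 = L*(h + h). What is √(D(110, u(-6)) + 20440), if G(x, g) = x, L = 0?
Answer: √8175835/20 ≈ 142.97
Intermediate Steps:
q(h) = -½ (q(h) = 4/(-8 + 0*(h + h)) = 4/(-8 + 0*(2*h)) = 4/(-8 + 0) = 4/(-8) = 4*(-⅛) = -½)
u(C) = -C/2
D(N, w) = -33/80 (D(N, w) = 39/(9 + 31) - 111*1/80 = 39/40 - 111/80 = -33/80)
√(D(110, u(-6)) + 20440) = √(-33/80 + 20440) = √(1635167/80) = √8175835/20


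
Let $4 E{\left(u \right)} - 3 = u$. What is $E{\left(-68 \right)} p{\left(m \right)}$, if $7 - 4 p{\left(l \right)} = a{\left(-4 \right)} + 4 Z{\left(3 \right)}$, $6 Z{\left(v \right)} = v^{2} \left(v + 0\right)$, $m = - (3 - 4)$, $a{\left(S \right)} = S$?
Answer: $\frac{455}{16} \approx 28.438$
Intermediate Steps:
$E{\left(u \right)} = \frac{3}{4} + \frac{u}{4}$
$m = 1$ ($m = \left(-1\right) \left(-1\right) = 1$)
$Z{\left(v \right)} = \frac{v^{3}}{6}$ ($Z{\left(v \right)} = \frac{v^{2} \left(v + 0\right)}{6} = \frac{v^{2} v}{6} = \frac{v^{3}}{6}$)
$p{\left(l \right)} = - \frac{7}{4}$ ($p{\left(l \right)} = \frac{7}{4} - \frac{-4 + 4 \frac{3^{3}}{6}}{4} = \frac{7}{4} - \frac{-4 + 4 \cdot \frac{1}{6} \cdot 27}{4} = \frac{7}{4} - \frac{-4 + 4 \cdot \frac{9}{2}}{4} = \frac{7}{4} - \frac{-4 + 18}{4} = \frac{7}{4} - \frac{7}{2} = - \frac{7}{4}$)
$E{\left(-68 \right)} p{\left(m \right)} = \left(\frac{3}{4} + \frac{1}{4} \left(-68\right)\right) \left(- \frac{7}{4}\right) = \left(\frac{3}{4} - 17\right) \left(- \frac{7}{4}\right) = \left(- \frac{65}{4}\right) \left(- \frac{7}{4}\right) = \frac{455}{16}$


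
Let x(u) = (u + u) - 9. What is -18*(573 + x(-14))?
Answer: -9648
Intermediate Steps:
x(u) = -9 + 2*u (x(u) = 2*u - 9 = -9 + 2*u)
-18*(573 + x(-14)) = -18*(573 + (-9 + 2*(-14))) = -18*(573 + (-9 - 28)) = -18*(573 - 37) = -18*536 = -9648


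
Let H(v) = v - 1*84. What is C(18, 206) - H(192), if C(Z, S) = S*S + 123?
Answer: 42451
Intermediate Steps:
H(v) = -84 + v (H(v) = v - 84 = -84 + v)
C(Z, S) = 123 + S² (C(Z, S) = S² + 123 = 123 + S²)
C(18, 206) - H(192) = (123 + 206²) - (-84 + 192) = (123 + 42436) - 1*108 = 42559 - 108 = 42451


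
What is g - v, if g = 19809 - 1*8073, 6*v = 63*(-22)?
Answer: 11967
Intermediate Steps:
v = -231 (v = (63*(-22))/6 = (⅙)*(-1386) = -231)
g = 11736 (g = 19809 - 8073 = 11736)
g - v = 11736 - 1*(-231) = 11736 + 231 = 11967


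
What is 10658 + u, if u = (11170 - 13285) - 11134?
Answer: -2591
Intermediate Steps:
u = -13249 (u = -2115 - 11134 = -13249)
10658 + u = 10658 - 13249 = -2591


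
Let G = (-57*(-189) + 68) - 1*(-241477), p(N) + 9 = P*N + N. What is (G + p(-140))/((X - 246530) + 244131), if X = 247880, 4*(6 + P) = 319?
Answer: 241844/245481 ≈ 0.98518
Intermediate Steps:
P = 295/4 (P = -6 + (1/4)*319 = -6 + 319/4 = 295/4 ≈ 73.750)
p(N) = -9 + 299*N/4 (p(N) = -9 + (295*N/4 + N) = -9 + 299*N/4)
G = 252318 (G = (10773 + 68) + 241477 = 10841 + 241477 = 252318)
(G + p(-140))/((X - 246530) + 244131) = (252318 + (-9 + (299/4)*(-140)))/((247880 - 246530) + 244131) = (252318 + (-9 - 10465))/(1350 + 244131) = (252318 - 10474)/245481 = 241844*(1/245481) = 241844/245481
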